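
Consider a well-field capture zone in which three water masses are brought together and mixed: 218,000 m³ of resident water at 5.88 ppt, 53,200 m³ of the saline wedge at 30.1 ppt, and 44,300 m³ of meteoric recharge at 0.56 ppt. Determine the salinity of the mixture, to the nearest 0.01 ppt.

9.22 ppt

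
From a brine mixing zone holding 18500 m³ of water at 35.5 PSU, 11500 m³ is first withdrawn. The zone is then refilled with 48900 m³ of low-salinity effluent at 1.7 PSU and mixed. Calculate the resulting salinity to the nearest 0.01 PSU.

Remaining after removal: 7,000 m³ at 35.5 PSU (salt = 248,500)
After addition: salt = 248,500 + 48,900×1.7 = 331,630; volume = 55,900 m³
S = 331,630 / 55,900 = 5.9326 PSU

5.93 PSU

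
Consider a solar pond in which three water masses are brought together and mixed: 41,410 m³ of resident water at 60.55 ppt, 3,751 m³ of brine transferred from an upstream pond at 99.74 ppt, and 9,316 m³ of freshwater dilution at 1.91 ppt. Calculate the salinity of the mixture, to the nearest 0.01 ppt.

53.22 ppt

By conservation of dissolved salt,
salt = 41,410×60.55 + 3,751×99.74 + 9,316×1.91 = 2,507,375.5 + 374,124.74 + 17,793.56 = 2,899,293.8
volume = 41,410 + 3,751 + 9,316 = 54,477 m³
S = 2,899,293.8 / 54,477 = 53.2205 ppt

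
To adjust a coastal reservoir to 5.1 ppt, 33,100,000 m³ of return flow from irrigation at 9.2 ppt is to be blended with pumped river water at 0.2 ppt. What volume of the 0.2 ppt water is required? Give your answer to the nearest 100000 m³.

27700000 m³

Salt balance: 33,100,000×9.2 + V×0.2 = (33,100,000+V)×5.1
304,520,000 + 0.2V = 168,810,000 + 5.1V
135,710,000 = 4.9V
V = 27,695,918.37 m³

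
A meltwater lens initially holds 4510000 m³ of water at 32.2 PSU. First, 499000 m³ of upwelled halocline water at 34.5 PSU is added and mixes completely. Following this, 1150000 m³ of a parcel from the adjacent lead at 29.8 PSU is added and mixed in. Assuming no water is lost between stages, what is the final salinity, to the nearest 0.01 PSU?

Conserving salt mass:
Initial salt = 4,510,000×32.2 = 145,222,000
After stage 1: salt = 145,222,000 + 499,000×34.5 = 162,437,500; volume = 5,009,000 m³; S = 32.429 PSU
After stage 2: salt = 162,437,500 + 1,150,000×29.8 = 196,707,500; volume = 6,159,000 m³
S = 196,707,500 / 6,159,000 = 31.9382 PSU

31.94 PSU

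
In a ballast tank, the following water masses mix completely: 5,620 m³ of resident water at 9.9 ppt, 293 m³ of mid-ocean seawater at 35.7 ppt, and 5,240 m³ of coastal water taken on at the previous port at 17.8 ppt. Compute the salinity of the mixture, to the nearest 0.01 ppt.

14.29 ppt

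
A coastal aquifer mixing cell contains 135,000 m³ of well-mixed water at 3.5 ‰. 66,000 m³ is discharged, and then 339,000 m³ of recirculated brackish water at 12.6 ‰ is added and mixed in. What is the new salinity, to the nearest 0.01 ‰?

Remaining after removal: 69,000 m³ at 3.5 ‰ (salt = 241,500)
After addition: salt = 241,500 + 339,000×12.6 = 4,512,900; volume = 408,000 m³
S = 4,512,900 / 408,000 = 11.061 ‰

11.06 ‰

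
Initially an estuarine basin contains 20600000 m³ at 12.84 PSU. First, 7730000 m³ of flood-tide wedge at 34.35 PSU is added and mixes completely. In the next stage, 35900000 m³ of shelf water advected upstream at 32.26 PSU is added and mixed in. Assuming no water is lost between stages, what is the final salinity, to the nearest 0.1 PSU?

26.3 PSU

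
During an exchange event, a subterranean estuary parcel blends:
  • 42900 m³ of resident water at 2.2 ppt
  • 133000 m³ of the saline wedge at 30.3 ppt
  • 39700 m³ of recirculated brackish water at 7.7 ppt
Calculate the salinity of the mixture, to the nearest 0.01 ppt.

Conserving salt mass:
salt = 42,900×2.2 + 133,000×30.3 + 39,700×7.7 = 94,380 + 4,029,900 + 305,690 = 4,429,970
volume = 42,900 + 133,000 + 39,700 = 215,600 m³
S = 4,429,970 / 215,600 = 20.5472 ppt

20.55 ppt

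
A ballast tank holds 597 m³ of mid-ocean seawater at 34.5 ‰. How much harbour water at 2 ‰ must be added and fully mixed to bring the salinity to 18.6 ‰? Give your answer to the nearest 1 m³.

Salt balance: 597×34.5 + V×2 = (597+V)×18.6
20,596.5 + 2V = 11,104.2 + 18.6V
9,492.3 = 16.6V
V = 571.83 m³

572 m³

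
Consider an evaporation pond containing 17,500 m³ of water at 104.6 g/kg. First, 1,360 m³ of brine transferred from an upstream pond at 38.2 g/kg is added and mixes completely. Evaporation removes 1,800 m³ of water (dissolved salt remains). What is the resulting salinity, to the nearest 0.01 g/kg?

After mixing: salt = 17,500×104.6 + 1,360×38.2 = 1,882,452; volume = 18,860 m³
After evaporation: salt unchanged = 1,882,452; volume = 18,860 − 1,800 = 17,060 m³
S = 1,882,452 / 17,060 = 110.343 g/kg

110.34 g/kg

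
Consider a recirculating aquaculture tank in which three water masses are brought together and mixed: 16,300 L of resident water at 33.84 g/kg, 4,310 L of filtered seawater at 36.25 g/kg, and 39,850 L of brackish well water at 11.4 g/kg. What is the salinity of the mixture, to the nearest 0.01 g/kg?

19.22 g/kg

By conservation of dissolved salt,
salt = 16,300×33.84 + 4,310×36.25 + 39,850×11.4 = 551,592 + 156,237.5 + 454,290 = 1,162,119.5
volume = 16,300 + 4,310 + 39,850 = 60,460 L
S = 1,162,119.5 / 60,460 = 19.2213 g/kg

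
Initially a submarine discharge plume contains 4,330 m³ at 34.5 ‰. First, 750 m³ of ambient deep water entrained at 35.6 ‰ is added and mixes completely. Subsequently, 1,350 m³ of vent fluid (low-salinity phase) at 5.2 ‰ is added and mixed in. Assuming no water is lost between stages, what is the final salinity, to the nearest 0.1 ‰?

28.5 ‰

Weighted by volume,
Initial salt = 4,330×34.5 = 149,385
After stage 1: salt = 149,385 + 750×35.6 = 176,085; volume = 5,080 m³; S = 34.662 ‰
After stage 2: salt = 176,085 + 1,350×5.2 = 183,105; volume = 6,430 m³
S = 183,105 / 6,430 = 28.4767 ‰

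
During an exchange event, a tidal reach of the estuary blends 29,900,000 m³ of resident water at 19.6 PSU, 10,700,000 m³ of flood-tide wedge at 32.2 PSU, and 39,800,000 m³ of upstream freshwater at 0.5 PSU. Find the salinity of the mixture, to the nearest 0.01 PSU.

Conserving salt mass:
salt = 29,900,000×19.6 + 10,700,000×32.2 + 39,800,000×0.5 = 586,040,000 + 344,540,000 + 19,900,000 = 950,480,000
volume = 29,900,000 + 10,700,000 + 39,800,000 = 80,400,000 m³
S = 950,480,000 / 80,400,000 = 11.8219 PSU

11.82 PSU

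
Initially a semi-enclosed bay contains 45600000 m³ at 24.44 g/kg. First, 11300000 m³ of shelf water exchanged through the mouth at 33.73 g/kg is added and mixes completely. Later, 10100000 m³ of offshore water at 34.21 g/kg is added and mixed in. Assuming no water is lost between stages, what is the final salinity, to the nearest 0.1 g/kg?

Conserving salt mass:
Initial salt = 45,600,000×24.44 = 1,114,464,000
After stage 1: salt = 1,114,464,000 + 11,300,000×33.73 = 1,495,613,000; volume = 56,900,000 m³; S = 26.285 g/kg
After stage 2: salt = 1,495,613,000 + 10,100,000×34.21 = 1,841,134,000; volume = 67,000,000 m³
S = 1,841,134,000 / 67,000,000 = 27.4796 g/kg

27.5 g/kg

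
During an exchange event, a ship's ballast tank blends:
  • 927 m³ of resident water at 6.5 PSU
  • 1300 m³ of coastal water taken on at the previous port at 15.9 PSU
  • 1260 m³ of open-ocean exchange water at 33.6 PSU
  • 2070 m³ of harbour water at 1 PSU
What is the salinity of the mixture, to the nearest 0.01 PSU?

Weighted by volume,
salt = 927×6.5 + 1,300×15.9 + 1,260×33.6 + 2,070×1 = 6,025.5 + 20,670 + 42,336 + 2,070 = 71,101.5
volume = 927 + 1,300 + 1,260 + 2,070 = 5,557 m³
S = 71,101.5 / 5,557 = 12.7949 PSU

12.79 PSU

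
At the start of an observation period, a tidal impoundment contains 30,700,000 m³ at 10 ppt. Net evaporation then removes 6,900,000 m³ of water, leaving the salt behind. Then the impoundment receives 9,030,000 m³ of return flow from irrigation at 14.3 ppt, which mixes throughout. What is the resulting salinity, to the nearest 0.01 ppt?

After evaporation: salt = 30,700,000×10 = 307,000,000; volume = 30,700,000 − 6,900,000 = 23,800,000 m³
After mixing: salt = 307,000,000 + 9,030,000×14.3 = 436,129,000; volume = 23,800,000 + 9,030,000 = 32,830,000 m³
S = 436,129,000 / 32,830,000 = 13.2845 ppt

13.28 ppt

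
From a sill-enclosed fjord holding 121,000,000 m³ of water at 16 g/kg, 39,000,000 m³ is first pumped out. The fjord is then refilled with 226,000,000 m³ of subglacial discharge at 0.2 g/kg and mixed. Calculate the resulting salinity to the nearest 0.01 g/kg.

4.41 g/kg

Remaining after removal: 82,000,000 m³ at 16 g/kg (salt = 1,312,000,000)
After addition: salt = 1,312,000,000 + 226,000,000×0.2 = 1,357,200,000; volume = 308,000,000 m³
S = 1,357,200,000 / 308,000,000 = 4.4065 g/kg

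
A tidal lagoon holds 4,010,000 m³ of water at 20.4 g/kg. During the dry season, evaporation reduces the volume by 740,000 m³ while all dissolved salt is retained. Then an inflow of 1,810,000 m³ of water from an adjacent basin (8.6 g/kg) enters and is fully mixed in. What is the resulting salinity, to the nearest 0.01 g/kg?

After evaporation: salt = 4,010,000×20.4 = 81,804,000; volume = 4,010,000 − 740,000 = 3,270,000 m³
After mixing: salt = 81,804,000 + 1,810,000×8.6 = 97,370,000; volume = 3,270,000 + 1,810,000 = 5,080,000 m³
S = 97,370,000 / 5,080,000 = 19.1673 g/kg

19.17 g/kg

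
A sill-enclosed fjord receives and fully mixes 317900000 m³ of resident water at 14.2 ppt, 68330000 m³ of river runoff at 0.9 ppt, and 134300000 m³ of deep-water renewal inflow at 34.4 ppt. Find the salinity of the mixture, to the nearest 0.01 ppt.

17.67 ppt

By conservation of dissolved salt,
salt = 317,900,000×14.2 + 68,330,000×0.9 + 134,300,000×34.4 = 4,514,180,000 + 61,497,000 + 4,619,920,000 = 9,195,597,000
volume = 317,900,000 + 68,330,000 + 134,300,000 = 520,530,000 m³
S = 9,195,597,000 / 520,530,000 = 17.6658 ppt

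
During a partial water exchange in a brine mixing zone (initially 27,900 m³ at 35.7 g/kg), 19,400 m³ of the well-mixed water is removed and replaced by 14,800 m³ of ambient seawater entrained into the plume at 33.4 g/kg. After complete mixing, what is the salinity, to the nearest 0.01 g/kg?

Remaining after removal: 8,500 m³ at 35.7 g/kg (salt = 303,450)
After addition: salt = 303,450 + 14,800×33.4 = 797,770; volume = 23,300 m³
S = 797,770 / 23,300 = 34.2391 g/kg

34.24 g/kg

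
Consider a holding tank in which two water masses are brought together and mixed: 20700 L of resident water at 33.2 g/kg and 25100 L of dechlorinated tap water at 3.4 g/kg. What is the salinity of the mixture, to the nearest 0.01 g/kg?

Total salt / total volume:
salt = 20,700×33.2 + 25,100×3.4 = 687,240 + 85,340 = 772,580
volume = 20,700 + 25,100 = 45,800 L
S = 772,580 / 45,800 = 16.8686 g/kg

16.87 g/kg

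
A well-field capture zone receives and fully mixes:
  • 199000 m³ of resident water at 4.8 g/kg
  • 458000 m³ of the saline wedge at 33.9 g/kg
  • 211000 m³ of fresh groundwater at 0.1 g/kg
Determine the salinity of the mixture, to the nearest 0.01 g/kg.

19.01 g/kg

Total salt / total volume:
salt = 199,000×4.8 + 458,000×33.9 + 211,000×0.1 = 955,200 + 15,526,200 + 21,100 = 16,502,500
volume = 199,000 + 458,000 + 211,000 = 868,000 m³
S = 16,502,500 / 868,000 = 19.0121 g/kg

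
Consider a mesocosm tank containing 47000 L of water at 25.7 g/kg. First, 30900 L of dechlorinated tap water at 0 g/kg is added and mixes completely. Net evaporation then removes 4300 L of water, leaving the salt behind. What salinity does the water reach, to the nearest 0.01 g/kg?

After mixing: salt = 47,000×25.7 + 30,900×0 = 1,207,900; volume = 77,900 L
After evaporation: salt unchanged = 1,207,900; volume = 77,900 − 4,300 = 73,600 L
S = 1,207,900 / 73,600 = 16.4117 g/kg

16.41 g/kg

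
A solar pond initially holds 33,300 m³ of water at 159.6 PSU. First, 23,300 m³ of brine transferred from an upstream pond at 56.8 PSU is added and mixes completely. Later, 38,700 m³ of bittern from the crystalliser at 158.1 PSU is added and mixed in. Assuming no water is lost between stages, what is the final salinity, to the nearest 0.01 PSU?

133.86 PSU

Weighted by volume,
Initial salt = 33,300×159.6 = 5,314,680
After stage 1: salt = 5,314,680 + 23,300×56.8 = 6,638,120; volume = 56,600 m³; S = 117.281 PSU
After stage 2: salt = 6,638,120 + 38,700×158.1 = 12,756,590; volume = 95,300 m³
S = 12,756,590 / 95,300 = 133.8572 PSU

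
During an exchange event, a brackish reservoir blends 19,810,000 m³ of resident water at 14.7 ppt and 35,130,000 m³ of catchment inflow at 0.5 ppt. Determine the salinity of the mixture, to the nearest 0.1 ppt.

Salt balance:
salt = 19,810,000×14.7 + 35,130,000×0.5 = 291,207,000 + 17,565,000 = 308,772,000
volume = 19,810,000 + 35,130,000 = 54,940,000 m³
S = 308,772,000 / 54,940,000 = 5.62 ppt

5.6 ppt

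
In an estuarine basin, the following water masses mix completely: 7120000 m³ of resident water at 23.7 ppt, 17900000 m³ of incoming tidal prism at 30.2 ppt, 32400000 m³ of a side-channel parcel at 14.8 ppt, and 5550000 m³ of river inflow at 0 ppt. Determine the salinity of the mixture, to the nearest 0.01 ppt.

18.88 ppt

Weighted by volume,
salt = 7,120,000×23.7 + 17,900,000×30.2 + 32,400,000×14.8 + 5,550,000×0 = 168,744,000 + 540,580,000 + 479,520,000 + 0 = 1,188,844,000
volume = 7,120,000 + 17,900,000 + 32,400,000 + 5,550,000 = 62,970,000 m³
S = 1,188,844,000 / 62,970,000 = 18.8795 ppt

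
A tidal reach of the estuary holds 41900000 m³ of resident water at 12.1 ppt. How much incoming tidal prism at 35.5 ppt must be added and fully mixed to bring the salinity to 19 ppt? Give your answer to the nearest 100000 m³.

Salt balance: 41,900,000×12.1 + V×35.5 = (41,900,000+V)×19
506,990,000 + 35.5V = 796,100,000 + 19V
289,110,000 = 16.5V
V = 17,521,818.18 m³

17500000 m³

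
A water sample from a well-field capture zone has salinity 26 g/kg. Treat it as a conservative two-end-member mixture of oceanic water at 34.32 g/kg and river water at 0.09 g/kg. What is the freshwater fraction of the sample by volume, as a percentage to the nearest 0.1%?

Let f be the freshwater fraction. Salt balance per unit volume:
f×0.09 + (1−f)×34.32 = 26
f = (34.32 − 26) / (34.32 − 0.09) = 8.32/34.23 = 0.2431

24.3%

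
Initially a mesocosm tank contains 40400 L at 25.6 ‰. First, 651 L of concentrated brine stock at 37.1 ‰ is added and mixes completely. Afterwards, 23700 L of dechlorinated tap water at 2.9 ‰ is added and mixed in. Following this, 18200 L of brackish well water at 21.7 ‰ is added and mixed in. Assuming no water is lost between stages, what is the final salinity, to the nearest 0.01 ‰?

Mass of salt is conserved:
Initial salt = 40,400×25.6 = 1,034,240
After stage 1: salt = 1,034,240 + 651×37.1 = 1,058,392.1; volume = 41,051 L; S = 25.782 ‰
After stage 2: salt = 1,058,392.1 + 23,700×2.9 = 1,127,122.1; volume = 64,751 L; S = 17.407 ‰
After stage 3: salt = 1,127,122.1 + 18,200×21.7 = 1,522,062.1; volume = 82,951 L
S = 1,522,062.1 / 82,951 = 18.3489 ‰

18.35 ‰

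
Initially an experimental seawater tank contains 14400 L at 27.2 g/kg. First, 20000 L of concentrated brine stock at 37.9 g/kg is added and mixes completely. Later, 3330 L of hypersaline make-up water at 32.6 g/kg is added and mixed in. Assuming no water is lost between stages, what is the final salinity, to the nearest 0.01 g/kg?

Conserving salt mass:
Initial salt = 14,400×27.2 = 391,680
After stage 1: salt = 391,680 + 20,000×37.9 = 1,149,680; volume = 34,400 L; S = 33.421 g/kg
After stage 2: salt = 1,149,680 + 3,330×32.6 = 1,258,238; volume = 37,730 L
S = 1,258,238 / 37,730 = 33.3485 g/kg

33.35 g/kg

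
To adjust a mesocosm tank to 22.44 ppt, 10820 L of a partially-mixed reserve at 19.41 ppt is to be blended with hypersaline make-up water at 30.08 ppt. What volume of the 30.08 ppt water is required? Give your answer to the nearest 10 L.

4290 L

Salt balance: 10,820×19.41 + V×30.08 = (10,820+V)×22.44
210,016.2 + 30.08V = 242,800.8 + 22.44V
32,784.6 = 7.64V
V = 4,291.18 L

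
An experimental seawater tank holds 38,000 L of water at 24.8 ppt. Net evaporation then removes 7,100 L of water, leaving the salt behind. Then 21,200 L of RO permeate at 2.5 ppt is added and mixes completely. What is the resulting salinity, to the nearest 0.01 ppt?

19.11 ppt

After evaporation: salt = 38,000×24.8 = 942,400; volume = 38,000 − 7,100 = 30,900 L
After mixing: salt = 942,400 + 21,200×2.5 = 995,400; volume = 30,900 + 21,200 = 52,100 L
S = 995,400 / 52,100 = 19.1056 ppt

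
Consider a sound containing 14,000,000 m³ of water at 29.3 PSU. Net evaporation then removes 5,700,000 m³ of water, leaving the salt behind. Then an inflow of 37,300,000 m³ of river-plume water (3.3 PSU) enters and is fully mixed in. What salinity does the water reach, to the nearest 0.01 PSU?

After evaporation: salt = 14,000,000×29.3 = 410,200,000; volume = 14,000,000 − 5,700,000 = 8,300,000 m³
After mixing: salt = 410,200,000 + 37,300,000×3.3 = 533,290,000; volume = 8,300,000 + 37,300,000 = 45,600,000 m³
S = 533,290,000 / 45,600,000 = 11.695 PSU

11.69 PSU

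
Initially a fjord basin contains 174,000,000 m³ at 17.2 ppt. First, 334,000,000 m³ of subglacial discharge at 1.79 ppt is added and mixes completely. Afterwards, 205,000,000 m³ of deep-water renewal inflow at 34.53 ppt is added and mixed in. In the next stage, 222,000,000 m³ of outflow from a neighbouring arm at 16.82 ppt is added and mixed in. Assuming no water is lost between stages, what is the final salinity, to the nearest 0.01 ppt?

Conserving salt mass:
Initial salt = 174,000,000×17.2 = 2,992,800,000
After stage 1: salt = 2,992,800,000 + 334,000,000×1.79 = 3,590,660,000; volume = 508,000,000 m³; S = 7.068 ppt
After stage 2: salt = 3,590,660,000 + 205,000,000×34.53 = 10,669,310,000; volume = 713,000,000 m³; S = 14.964 ppt
After stage 3: salt = 10,669,310,000 + 222,000,000×16.82 = 14,403,350,000; volume = 935,000,000 m³
S = 14,403,350,000 / 935,000,000 = 15.4047 ppt

15.40 ppt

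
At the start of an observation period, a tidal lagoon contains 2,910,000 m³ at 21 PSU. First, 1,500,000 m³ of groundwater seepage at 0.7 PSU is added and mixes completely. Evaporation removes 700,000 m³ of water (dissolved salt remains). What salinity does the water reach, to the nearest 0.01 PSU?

16.75 PSU

After mixing: salt = 2,910,000×21 + 1,500,000×0.7 = 62,160,000; volume = 4,410,000 m³
After evaporation: salt unchanged = 62,160,000; volume = 4,410,000 − 700,000 = 3,710,000 m³
S = 62,160,000 / 3,710,000 = 16.7547 PSU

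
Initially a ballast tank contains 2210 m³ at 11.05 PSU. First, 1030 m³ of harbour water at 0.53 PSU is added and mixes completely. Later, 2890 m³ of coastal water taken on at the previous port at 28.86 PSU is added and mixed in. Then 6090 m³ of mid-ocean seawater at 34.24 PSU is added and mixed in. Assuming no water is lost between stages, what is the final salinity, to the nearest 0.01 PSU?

Weighted by volume,
Initial salt = 2,210×11.05 = 24,420.5
After stage 1: salt = 24,420.5 + 1,030×0.53 = 24,966.4; volume = 3,240 m³; S = 7.706 PSU
After stage 2: salt = 24,966.4 + 2,890×28.86 = 108,371.8; volume = 6,130 m³; S = 17.679 PSU
After stage 3: salt = 108,371.8 + 6,090×34.24 = 316,893.4; volume = 12,220 m³
S = 316,893.4 / 12,220 = 25.9324 PSU

25.93 PSU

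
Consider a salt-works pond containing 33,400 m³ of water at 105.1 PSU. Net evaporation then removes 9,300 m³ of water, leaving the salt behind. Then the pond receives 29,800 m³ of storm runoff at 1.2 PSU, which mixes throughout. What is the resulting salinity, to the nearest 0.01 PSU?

After evaporation: salt = 33,400×105.1 = 3,510,340; volume = 33,400 − 9,300 = 24,100 m³
After mixing: salt = 3,510,340 + 29,800×1.2 = 3,546,100; volume = 24,100 + 29,800 = 53,900 m³
S = 3,546,100 / 53,900 = 65.7904 PSU

65.79 PSU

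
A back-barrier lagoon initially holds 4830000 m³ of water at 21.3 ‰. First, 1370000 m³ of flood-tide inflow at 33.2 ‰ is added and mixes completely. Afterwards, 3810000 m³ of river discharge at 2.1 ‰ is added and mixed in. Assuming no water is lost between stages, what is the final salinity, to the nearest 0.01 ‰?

Weighted by volume,
Initial salt = 4,830,000×21.3 = 102,879,000
After stage 1: salt = 102,879,000 + 1,370,000×33.2 = 148,363,000; volume = 6,200,000 m³; S = 23.93 ‰
After stage 2: salt = 148,363,000 + 3,810,000×2.1 = 156,364,000; volume = 10,010,000 m³
S = 156,364,000 / 10,010,000 = 15.6208 ‰

15.62 ‰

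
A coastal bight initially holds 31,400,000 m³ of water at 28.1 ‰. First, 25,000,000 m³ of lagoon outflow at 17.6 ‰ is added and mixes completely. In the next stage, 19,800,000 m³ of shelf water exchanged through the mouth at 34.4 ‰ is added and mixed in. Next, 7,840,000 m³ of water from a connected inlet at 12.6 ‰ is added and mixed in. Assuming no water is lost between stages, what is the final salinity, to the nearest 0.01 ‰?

25.01 ‰

By conservation of dissolved salt,
Initial salt = 31,400,000×28.1 = 882,340,000
After stage 1: salt = 882,340,000 + 25,000,000×17.6 = 1,322,340,000; volume = 56,400,000 m³; S = 23.446 ‰
After stage 2: salt = 1,322,340,000 + 19,800,000×34.4 = 2,003,460,000; volume = 76,200,000 m³; S = 26.292 ‰
After stage 3: salt = 2,003,460,000 + 7,840,000×12.6 = 2,102,244,000; volume = 84,040,000 m³
S = 2,102,244,000 / 84,040,000 = 25.0148 ‰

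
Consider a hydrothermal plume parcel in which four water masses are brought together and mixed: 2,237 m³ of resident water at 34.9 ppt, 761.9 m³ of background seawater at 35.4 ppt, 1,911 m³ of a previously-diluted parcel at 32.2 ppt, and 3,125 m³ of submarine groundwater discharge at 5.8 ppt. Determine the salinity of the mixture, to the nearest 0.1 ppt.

23.0 ppt

Mass of salt is conserved:
salt = 2,237×34.9 + 761.9×35.4 + 1,911×32.2 + 3,125×5.8 = 78,071.3 + 26,971.26 + 61,534.2 + 18,125 = 184,701.76
volume = 2,237 + 761.9 + 1,911 + 3,125 = 8,034.9 m³
S = 184,701.76 / 8,034.9 = 22.987 ppt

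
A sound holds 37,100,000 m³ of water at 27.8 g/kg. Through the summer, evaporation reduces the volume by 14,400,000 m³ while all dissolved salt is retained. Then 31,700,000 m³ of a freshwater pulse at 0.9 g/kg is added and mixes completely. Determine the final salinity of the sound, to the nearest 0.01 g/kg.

19.48 g/kg

After evaporation: salt = 37,100,000×27.8 = 1,031,380,000; volume = 37,100,000 − 14,400,000 = 22,700,000 m³
After mixing: salt = 1,031,380,000 + 31,700,000×0.9 = 1,059,910,000; volume = 22,700,000 + 31,700,000 = 54,400,000 m³
S = 1,059,910,000 / 54,400,000 = 19.4836 g/kg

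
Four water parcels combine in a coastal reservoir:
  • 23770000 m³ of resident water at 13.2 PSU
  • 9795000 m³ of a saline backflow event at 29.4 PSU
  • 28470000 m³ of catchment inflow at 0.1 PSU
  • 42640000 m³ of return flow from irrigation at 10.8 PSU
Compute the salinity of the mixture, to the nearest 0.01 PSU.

10.18 PSU

Salt balance:
salt = 23,770,000×13.2 + 9,795,000×29.4 + 28,470,000×0.1 + 42,640,000×10.8 = 313,764,000 + 287,973,000 + 2,847,000 + 460,512,000 = 1,065,096,000
volume = 23,770,000 + 9,795,000 + 28,470,000 + 42,640,000 = 104,675,000 m³
S = 1,065,096,000 / 104,675,000 = 10.1753 PSU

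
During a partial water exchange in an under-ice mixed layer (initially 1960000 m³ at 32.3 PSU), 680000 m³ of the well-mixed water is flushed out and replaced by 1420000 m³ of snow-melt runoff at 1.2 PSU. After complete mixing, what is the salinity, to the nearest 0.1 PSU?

Remaining after removal: 1,280,000 m³ at 32.3 PSU (salt = 41,344,000)
After addition: salt = 41,344,000 + 1,420,000×1.2 = 43,048,000; volume = 2,700,000 m³
S = 43,048,000 / 2,700,000 = 15.9437 PSU

15.9 PSU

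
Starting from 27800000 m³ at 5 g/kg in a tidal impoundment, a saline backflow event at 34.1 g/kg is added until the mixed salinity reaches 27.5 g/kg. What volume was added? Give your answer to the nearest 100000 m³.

94800000 m³

Salt balance: 27,800,000×5 + V×34.1 = (27,800,000+V)×27.5
139,000,000 + 34.1V = 764,500,000 + 27.5V
625,500,000 = 6.6V
V = 94,772,727.27 m³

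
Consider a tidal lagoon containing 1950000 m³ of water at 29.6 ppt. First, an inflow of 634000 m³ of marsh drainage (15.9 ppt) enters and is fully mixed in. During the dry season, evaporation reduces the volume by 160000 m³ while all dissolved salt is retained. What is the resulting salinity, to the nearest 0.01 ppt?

27.97 ppt

After mixing: salt = 1,950,000×29.6 + 634,000×15.9 = 67,800,600; volume = 2,584,000 m³
After evaporation: salt unchanged = 67,800,600; volume = 2,584,000 − 160,000 = 2,424,000 m³
S = 67,800,600 / 2,424,000 = 27.9705 ppt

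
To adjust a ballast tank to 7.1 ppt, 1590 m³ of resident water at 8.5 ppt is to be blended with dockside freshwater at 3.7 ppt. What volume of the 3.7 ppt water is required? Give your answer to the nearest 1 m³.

Salt balance: 1,590×8.5 + V×3.7 = (1,590+V)×7.1
13,515 + 3.7V = 11,289 + 7.1V
2,226 = 3.4V
V = 654.71 m³

655 m³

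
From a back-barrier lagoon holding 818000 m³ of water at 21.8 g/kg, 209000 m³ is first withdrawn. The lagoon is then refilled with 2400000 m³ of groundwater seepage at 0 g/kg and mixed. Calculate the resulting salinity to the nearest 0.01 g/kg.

4.41 g/kg

Remaining after removal: 609,000 m³ at 21.8 g/kg (salt = 13,276,200)
After addition: salt = 13,276,200 + 2,400,000×0 = 13,276,200; volume = 3,009,000 m³
S = 13,276,200 / 3,009,000 = 4.4122 g/kg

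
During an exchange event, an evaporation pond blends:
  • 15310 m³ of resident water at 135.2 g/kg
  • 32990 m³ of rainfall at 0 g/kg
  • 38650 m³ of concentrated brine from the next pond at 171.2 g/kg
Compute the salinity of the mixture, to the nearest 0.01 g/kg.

99.91 g/kg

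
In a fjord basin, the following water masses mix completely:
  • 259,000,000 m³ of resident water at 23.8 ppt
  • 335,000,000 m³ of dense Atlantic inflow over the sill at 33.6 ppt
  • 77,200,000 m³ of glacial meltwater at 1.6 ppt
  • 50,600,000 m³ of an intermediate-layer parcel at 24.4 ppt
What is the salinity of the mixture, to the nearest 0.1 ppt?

26.0 ppt

Weighted by volume,
salt = 259,000,000×23.8 + 335,000,000×33.6 + 77,200,000×1.6 + 50,600,000×24.4 = 6,164,200,000 + 11,256,000,000 + 123,520,000 + 1,234,640,000 = 18,778,360,000
volume = 259,000,000 + 335,000,000 + 77,200,000 + 50,600,000 = 721,800,000 m³
S = 18,778,360,000 / 721,800,000 = 26.016 ppt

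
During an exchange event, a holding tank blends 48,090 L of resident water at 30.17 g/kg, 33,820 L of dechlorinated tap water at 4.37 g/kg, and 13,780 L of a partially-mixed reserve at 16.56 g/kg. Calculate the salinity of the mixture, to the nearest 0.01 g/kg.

19.09 g/kg

Weighted by volume,
salt = 48,090×30.17 + 33,820×4.37 + 13,780×16.56 = 1,450,875.3 + 147,793.4 + 228,196.8 = 1,826,865.5
volume = 48,090 + 33,820 + 13,780 = 95,690 L
S = 1,826,865.5 / 95,690 = 19.0915 g/kg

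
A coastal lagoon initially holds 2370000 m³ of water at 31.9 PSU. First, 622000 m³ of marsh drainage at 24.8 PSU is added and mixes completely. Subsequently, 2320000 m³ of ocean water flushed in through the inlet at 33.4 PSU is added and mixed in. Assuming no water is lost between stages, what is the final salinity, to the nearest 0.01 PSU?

31.72 PSU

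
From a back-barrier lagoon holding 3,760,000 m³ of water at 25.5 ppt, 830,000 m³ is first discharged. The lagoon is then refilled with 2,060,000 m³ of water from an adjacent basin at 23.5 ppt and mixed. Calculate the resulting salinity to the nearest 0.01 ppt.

24.67 ppt

Remaining after removal: 2,930,000 m³ at 25.5 ppt (salt = 74,715,000)
After addition: salt = 74,715,000 + 2,060,000×23.5 = 123,125,000; volume = 4,990,000 m³
S = 123,125,000 / 4,990,000 = 24.6743 ppt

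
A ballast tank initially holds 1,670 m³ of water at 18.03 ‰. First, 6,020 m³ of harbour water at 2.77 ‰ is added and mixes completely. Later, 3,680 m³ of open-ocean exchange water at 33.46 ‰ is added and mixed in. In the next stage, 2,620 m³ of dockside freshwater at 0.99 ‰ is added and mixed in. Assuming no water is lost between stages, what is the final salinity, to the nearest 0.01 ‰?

12.33 ‰

Mass of salt is conserved:
Initial salt = 1,670×18.03 = 30,110.1
After stage 1: salt = 30,110.1 + 6,020×2.77 = 46,785.5; volume = 7,690 m³; S = 6.084 ‰
After stage 2: salt = 46,785.5 + 3,680×33.46 = 169,918.3; volume = 11,370 m³; S = 14.944 ‰
After stage 3: salt = 169,918.3 + 2,620×0.99 = 172,512.1; volume = 13,990 m³
S = 172,512.1 / 13,990 = 12.3311 ‰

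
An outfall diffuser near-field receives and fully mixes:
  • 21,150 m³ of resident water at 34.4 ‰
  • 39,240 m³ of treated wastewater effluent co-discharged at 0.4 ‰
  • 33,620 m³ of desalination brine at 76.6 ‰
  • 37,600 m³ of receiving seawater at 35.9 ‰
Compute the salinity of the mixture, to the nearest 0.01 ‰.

Total salt / total volume:
salt = 21,150×34.4 + 39,240×0.4 + 33,620×76.6 + 37,600×35.9 = 727,560 + 15,696 + 2,575,292 + 1,349,840 = 4,668,388
volume = 21,150 + 39,240 + 33,620 + 37,600 = 131,610 m³
S = 4,668,388 / 131,610 = 35.4714 ‰

35.47 ‰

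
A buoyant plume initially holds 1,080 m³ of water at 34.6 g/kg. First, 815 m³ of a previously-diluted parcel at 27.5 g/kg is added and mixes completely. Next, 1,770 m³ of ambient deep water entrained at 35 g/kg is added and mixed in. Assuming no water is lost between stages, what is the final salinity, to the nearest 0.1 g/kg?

33.2 g/kg

Mass of salt is conserved:
Initial salt = 1,080×34.6 = 37,368
After stage 1: salt = 37,368 + 815×27.5 = 59,780.5; volume = 1,895 m³; S = 31.546 g/kg
After stage 2: salt = 59,780.5 + 1,770×35 = 121,730.5; volume = 3,665 m³
S = 121,730.5 / 3,665 = 33.2143 g/kg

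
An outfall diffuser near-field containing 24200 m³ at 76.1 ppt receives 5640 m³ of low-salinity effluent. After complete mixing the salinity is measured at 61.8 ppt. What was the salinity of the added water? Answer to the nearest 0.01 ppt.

0.44 ppt

Salt balance: 24,200×76.1 + 5,640×S = 29,840×61.8
1,841,620 + 5,640·S = 1,844,112
S = (1,844,112 − 1,841,620) / 5,640 = 0.4418 ppt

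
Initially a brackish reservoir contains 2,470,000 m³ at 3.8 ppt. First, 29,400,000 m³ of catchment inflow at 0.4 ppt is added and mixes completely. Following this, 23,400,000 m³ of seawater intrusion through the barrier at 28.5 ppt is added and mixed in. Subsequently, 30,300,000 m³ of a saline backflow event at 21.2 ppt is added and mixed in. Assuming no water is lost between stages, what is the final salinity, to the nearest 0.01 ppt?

Total salt / total volume:
Initial salt = 2,470,000×3.8 = 9,386,000
After stage 1: salt = 9,386,000 + 29,400,000×0.4 = 21,146,000; volume = 31,870,000 m³; S = 0.664 ppt
After stage 2: salt = 21,146,000 + 23,400,000×28.5 = 688,046,000; volume = 55,270,000 m³; S = 12.449 ppt
After stage 3: salt = 688,046,000 + 30,300,000×21.2 = 1,330,406,000; volume = 85,570,000 m³
S = 1,330,406,000 / 85,570,000 = 15.5476 ppt

15.55 ppt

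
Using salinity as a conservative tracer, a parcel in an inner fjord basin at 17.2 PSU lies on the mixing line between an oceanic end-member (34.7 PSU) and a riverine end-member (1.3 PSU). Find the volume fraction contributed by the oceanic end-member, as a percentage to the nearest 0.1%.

47.6%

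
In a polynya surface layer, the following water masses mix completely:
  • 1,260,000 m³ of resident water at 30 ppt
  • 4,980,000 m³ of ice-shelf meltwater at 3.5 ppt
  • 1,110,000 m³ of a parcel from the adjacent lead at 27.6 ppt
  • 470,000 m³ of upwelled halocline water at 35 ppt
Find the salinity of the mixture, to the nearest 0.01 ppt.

By conservation of dissolved salt,
salt = 1,260,000×30 + 4,980,000×3.5 + 1,110,000×27.6 + 470,000×35 = 37,800,000 + 17,430,000 + 30,636,000 + 16,450,000 = 102,316,000
volume = 1,260,000 + 4,980,000 + 1,110,000 + 470,000 = 7,820,000 m³
S = 102,316,000 / 7,820,000 = 13.0839 ppt

13.08 ppt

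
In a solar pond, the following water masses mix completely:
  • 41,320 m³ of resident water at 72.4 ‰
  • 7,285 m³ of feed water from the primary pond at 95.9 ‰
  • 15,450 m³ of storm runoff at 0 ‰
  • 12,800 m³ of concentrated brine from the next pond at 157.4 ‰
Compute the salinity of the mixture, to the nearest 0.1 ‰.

74.2 ‰

Weighted by volume,
salt = 41,320×72.4 + 7,285×95.9 + 15,450×0 + 12,800×157.4 = 2,991,568 + 698,631.5 + 0 + 2,014,720 = 5,704,919.5
volume = 41,320 + 7,285 + 15,450 + 12,800 = 76,855 m³
S = 5,704,919.5 / 76,855 = 74.23 ‰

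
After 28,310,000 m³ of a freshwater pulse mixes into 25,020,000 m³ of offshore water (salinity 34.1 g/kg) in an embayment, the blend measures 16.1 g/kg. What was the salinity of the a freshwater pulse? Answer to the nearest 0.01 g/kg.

0.19 g/kg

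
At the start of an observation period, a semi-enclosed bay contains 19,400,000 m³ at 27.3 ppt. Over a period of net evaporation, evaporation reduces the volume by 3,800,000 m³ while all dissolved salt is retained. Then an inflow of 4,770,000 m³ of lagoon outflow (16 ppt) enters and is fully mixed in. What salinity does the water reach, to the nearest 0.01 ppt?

29.75 ppt

After evaporation: salt = 19,400,000×27.3 = 529,620,000; volume = 19,400,000 − 3,800,000 = 15,600,000 m³
After mixing: salt = 529,620,000 + 4,770,000×16 = 605,940,000; volume = 15,600,000 + 4,770,000 = 20,370,000 m³
S = 605,940,000 / 20,370,000 = 29.7467 ppt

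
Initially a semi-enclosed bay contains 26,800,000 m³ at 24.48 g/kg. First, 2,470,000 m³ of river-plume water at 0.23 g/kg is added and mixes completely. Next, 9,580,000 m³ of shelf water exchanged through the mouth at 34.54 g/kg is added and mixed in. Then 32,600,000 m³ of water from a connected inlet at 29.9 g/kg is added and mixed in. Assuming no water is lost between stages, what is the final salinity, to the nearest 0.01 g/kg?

27.46 g/kg

Weighted by volume,
Initial salt = 26,800,000×24.48 = 656,064,000
After stage 1: salt = 656,064,000 + 2,470,000×0.23 = 656,632,100; volume = 29,270,000 m³; S = 22.434 g/kg
After stage 2: salt = 656,632,100 + 9,580,000×34.54 = 987,525,300; volume = 38,850,000 m³; S = 25.419 g/kg
After stage 3: salt = 987,525,300 + 32,600,000×29.9 = 1,962,265,300; volume = 71,450,000 m³
S = 1,962,265,300 / 71,450,000 = 27.4635 g/kg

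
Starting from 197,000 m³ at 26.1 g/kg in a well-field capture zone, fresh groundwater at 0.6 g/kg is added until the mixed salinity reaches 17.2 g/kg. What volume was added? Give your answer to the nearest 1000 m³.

Salt balance: 197,000×26.1 + V×0.6 = (197,000+V)×17.2
5,141,700 + 0.6V = 3,388,400 + 17.2V
1,753,300 = 16.6V
V = 105,620.48 m³

106000 m³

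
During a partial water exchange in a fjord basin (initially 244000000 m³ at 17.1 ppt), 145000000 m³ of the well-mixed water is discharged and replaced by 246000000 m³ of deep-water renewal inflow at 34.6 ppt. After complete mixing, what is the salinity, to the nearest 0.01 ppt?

Remaining after removal: 99,000,000 m³ at 17.1 ppt (salt = 1,692,900,000)
After addition: salt = 1,692,900,000 + 246,000,000×34.6 = 10,204,500,000; volume = 345,000,000 m³
S = 10,204,500,000 / 345,000,000 = 29.5783 ppt

29.58 ppt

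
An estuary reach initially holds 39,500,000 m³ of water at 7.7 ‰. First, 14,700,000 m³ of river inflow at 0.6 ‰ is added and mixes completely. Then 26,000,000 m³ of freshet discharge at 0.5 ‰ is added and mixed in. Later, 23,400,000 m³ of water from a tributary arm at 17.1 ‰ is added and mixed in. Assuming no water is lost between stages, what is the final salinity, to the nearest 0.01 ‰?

Weighted by volume,
Initial salt = 39,500,000×7.7 = 304,150,000
After stage 1: salt = 304,150,000 + 14,700,000×0.6 = 312,970,000; volume = 54,200,000 m³; S = 5.774 ‰
After stage 2: salt = 312,970,000 + 26,000,000×0.5 = 325,970,000; volume = 80,200,000 m³; S = 4.064 ‰
After stage 3: salt = 325,970,000 + 23,400,000×17.1 = 726,110,000; volume = 103,600,000 m³
S = 726,110,000 / 103,600,000 = 7.0088 ‰

7.01 ‰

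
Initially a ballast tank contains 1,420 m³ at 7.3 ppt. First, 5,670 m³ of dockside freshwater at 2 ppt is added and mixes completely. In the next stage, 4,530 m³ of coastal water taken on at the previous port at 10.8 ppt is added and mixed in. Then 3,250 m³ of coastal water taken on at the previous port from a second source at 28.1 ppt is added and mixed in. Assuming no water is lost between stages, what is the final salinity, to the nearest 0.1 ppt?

10.9 ppt

By conservation of dissolved salt,
Initial salt = 1,420×7.3 = 10,366
After stage 1: salt = 10,366 + 5,670×2 = 21,706; volume = 7,090 m³; S = 3.061 ppt
After stage 2: salt = 21,706 + 4,530×10.8 = 70,630; volume = 11,620 m³; S = 6.078 ppt
After stage 3: salt = 70,630 + 3,250×28.1 = 161,955; volume = 14,870 m³
S = 161,955 / 14,870 = 10.8914 ppt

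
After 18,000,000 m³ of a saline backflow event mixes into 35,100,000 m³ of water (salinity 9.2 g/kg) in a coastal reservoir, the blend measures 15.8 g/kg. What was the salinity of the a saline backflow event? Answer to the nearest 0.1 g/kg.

28.7 g/kg

Salt balance: 35,100,000×9.2 + 18,000,000×S = 53,100,000×15.8
322,920,000 + 18,000,000·S = 838,980,000
S = (838,980,000 − 322,920,000) / 18,000,000 = 28.67 g/kg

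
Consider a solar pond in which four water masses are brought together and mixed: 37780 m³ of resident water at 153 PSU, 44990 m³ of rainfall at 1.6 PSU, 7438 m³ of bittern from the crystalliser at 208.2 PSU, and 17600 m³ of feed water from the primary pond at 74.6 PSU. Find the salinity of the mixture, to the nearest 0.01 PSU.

Salt balance:
salt = 37,780×153 + 44,990×1.6 + 7,438×208.2 + 17,600×74.6 = 5,780,340 + 71,984 + 1,548,591.6 + 1,312,960 = 8,713,875.6
volume = 37,780 + 44,990 + 7,438 + 17,600 = 107,808 m³
S = 8,713,875.6 / 107,808 = 80.8277 PSU

80.83 PSU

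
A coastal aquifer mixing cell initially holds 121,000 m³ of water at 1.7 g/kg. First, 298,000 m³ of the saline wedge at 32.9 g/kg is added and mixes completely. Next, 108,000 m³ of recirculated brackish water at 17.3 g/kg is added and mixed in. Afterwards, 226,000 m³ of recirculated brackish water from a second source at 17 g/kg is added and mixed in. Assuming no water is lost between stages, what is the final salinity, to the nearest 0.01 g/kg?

Salt balance:
Initial salt = 121,000×1.7 = 205,700
After stage 1: salt = 205,700 + 298,000×32.9 = 10,009,900; volume = 419,000 m³; S = 23.89 g/kg
After stage 2: salt = 10,009,900 + 108,000×17.3 = 11,878,300; volume = 527,000 m³; S = 22.539 g/kg
After stage 3: salt = 11,878,300 + 226,000×17 = 15,720,300; volume = 753,000 m³
S = 15,720,300 / 753,000 = 20.8769 g/kg

20.88 g/kg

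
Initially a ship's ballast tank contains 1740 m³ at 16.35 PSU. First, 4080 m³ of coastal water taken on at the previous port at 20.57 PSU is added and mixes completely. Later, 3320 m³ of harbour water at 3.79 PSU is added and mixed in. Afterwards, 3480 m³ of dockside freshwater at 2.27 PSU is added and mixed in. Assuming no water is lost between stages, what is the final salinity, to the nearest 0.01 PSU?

Salt balance:
Initial salt = 1,740×16.35 = 28,449
After stage 1: salt = 28,449 + 4,080×20.57 = 112,374.6; volume = 5,820 m³; S = 19.308 PSU
After stage 2: salt = 112,374.6 + 3,320×3.79 = 124,957.4; volume = 9,140 m³; S = 13.671 PSU
After stage 3: salt = 124,957.4 + 3,480×2.27 = 132,857; volume = 12,620 m³
S = 132,857 / 12,620 = 10.5275 PSU

10.53 PSU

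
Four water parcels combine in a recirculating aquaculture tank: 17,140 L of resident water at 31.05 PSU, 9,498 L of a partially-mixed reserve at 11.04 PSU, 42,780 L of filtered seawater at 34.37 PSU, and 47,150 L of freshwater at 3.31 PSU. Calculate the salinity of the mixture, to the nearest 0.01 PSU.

19.42 PSU

Conserving salt mass:
salt = 17,140×31.05 + 9,498×11.04 + 42,780×34.37 + 47,150×3.31 = 532,197 + 104,857.92 + 1,470,348.6 + 156,066.5 = 2,263,470.02
volume = 17,140 + 9,498 + 42,780 + 47,150 = 116,568 L
S = 2,263,470.02 / 116,568 = 19.4176 PSU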